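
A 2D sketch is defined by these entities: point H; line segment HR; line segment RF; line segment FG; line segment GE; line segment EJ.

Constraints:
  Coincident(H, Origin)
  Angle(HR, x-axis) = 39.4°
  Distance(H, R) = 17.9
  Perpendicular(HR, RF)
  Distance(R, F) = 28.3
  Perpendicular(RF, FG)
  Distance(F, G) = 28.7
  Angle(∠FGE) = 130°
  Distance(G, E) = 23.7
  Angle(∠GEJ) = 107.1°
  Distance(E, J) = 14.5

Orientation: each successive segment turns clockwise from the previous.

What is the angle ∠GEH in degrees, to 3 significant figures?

71.3°

H is at the origin; HR runs at 39.4° with length 17.9, so R = (13.8, 11.4). The perpendicularity gives RF at right angles to HR, so RF runs at -50.6°; with |RF| = 28.3, F = (31.8, -10.5). RF is perpendicular to FG, so FG runs at -141°; with |FG| = 28.7, G = (9.62, -28.7). ∠FGE = 130.0° gives GE at 169° from the x-axis; with |GE| = 23.7, E = (-13.7, -24.4). Then cos ∠GEH = EG·EH / (|EG||EH|), giving 71.3°.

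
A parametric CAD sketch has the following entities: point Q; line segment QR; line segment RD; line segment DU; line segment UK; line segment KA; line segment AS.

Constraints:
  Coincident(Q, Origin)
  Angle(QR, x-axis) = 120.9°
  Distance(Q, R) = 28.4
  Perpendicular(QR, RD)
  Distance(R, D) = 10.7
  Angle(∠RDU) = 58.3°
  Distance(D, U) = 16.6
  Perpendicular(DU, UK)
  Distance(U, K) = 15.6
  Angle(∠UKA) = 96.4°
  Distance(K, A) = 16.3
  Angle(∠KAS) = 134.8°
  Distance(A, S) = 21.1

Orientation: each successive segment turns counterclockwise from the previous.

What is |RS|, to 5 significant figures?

22.214

∠UKA = 96.4° gives KA at 146.20° from the x-axis; with |KA| = 16.3, A = (-15.394, 34.152). ∠KAS = 134.8° gives AS at -168.60° from the x-axis; with |AS| = 21.1, S = (-36.078, 29.982). Then |RS| = |S − R| = 22.214.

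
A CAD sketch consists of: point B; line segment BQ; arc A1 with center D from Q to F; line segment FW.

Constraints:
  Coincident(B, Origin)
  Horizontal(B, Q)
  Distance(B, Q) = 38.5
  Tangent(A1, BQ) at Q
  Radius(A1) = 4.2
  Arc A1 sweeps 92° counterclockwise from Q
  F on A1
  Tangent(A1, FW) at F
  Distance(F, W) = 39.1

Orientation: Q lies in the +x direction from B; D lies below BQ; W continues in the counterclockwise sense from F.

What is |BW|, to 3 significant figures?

56.2

B is at the origin; BQ is horizontal with |BQ| = 38.5 and Q on the +x side, so Q = (38.5, 0.00). Since A1 is tangent to BQ there, DQ ⟂ BQ, so D = Q + (0, -4.2) = (38.5, -4.20). On A1, Q sits at bearing 90° from D; a 92° counterclockwise sweep puts F at bearing 182°, so F = D + 4.2·(cos 182°, sin 182°) = (34.3, -4.35). Since A1 is tangent to FW there, DF ⟂ FW, so FW runs along (−sin 182°, cos 182°); with |FW| = 39.1, W = (35.7, -43.4). Then |BW| = |W − B| = 56.2.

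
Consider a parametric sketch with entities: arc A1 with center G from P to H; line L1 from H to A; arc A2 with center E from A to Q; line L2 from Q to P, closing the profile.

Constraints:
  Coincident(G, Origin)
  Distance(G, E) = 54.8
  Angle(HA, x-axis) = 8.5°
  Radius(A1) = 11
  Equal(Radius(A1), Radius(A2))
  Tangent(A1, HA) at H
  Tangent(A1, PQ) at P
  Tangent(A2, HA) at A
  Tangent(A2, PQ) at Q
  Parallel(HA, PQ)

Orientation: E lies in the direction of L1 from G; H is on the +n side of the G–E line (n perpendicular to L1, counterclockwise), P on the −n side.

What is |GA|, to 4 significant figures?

55.89

The slot axis is L1's direction at 8.5°, so u = (cos 8.5°, sin 8.5°) = (0.9890, 0.1478) and n = (−sin 8.5°, cos 8.5°) = (-0.1478, 0.9890). G is at the origin and E lies 54.8 along u from G, so E = 54.8·u = (54.20, 8.100). Tangency of A1 to both parallel lines with radius 11.0 puts H and P at G ± 11.0·n: H = (-1.626, 10.88), P = (1.626, -10.88). Equal radii place A and Q the same way about E: A = E + 11.0·n = (52.57, 18.98), Q = E − 11.0·n = (55.82, -2.779). Then |GA| = |A − G| = 55.89.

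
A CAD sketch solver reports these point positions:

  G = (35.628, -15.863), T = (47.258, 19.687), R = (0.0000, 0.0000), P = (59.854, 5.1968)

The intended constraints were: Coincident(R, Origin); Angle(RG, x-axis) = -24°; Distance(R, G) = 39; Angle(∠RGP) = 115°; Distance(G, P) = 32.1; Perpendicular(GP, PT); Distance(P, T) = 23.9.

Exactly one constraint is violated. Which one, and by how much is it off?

Distance(P, T) = 23.9 — off by 4.70.

R = (0.00, 0.00) ✓; RG at -24.00° ✓; |RG| = 39.00 ✓; ∠RGP = 115.0° ✓; |GP| = 32.10 ✓; ∠(GP, PT) = 90.00° ✓; |PT| = 19.20 ✗.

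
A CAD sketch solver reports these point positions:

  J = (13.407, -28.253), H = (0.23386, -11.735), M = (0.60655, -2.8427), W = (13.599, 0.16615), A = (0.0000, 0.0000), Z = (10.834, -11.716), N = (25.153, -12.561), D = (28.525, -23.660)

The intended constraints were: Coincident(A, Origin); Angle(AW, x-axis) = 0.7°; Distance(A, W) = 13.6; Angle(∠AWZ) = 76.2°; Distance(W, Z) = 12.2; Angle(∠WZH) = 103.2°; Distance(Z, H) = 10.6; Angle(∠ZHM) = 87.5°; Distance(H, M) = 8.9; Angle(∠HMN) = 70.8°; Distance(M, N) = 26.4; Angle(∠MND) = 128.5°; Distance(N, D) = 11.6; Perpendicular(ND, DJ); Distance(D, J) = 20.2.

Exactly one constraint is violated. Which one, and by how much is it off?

Distance(D, J) = 20.2 — off by 4.40.

A = (0.00, 0.00) ✓; AW at 0.7000° ✓; |AW| = 13.60 ✓; ∠AWZ = 76.20° ✓; |WZ| = 12.20 ✓; ∠WZH = 103.2° ✓; |ZH| = 10.60 ✓; ∠ZHM = 87.50° ✓; |HM| = 8.900 ✓; ∠HMN = 70.80° ✓; |MN| = 26.40 ✓; ∠MND = 128.5° ✓; |ND| = 11.60 ✓; ∠(ND, DJ) = 90.00° ✓; |DJ| = 15.80 ✗.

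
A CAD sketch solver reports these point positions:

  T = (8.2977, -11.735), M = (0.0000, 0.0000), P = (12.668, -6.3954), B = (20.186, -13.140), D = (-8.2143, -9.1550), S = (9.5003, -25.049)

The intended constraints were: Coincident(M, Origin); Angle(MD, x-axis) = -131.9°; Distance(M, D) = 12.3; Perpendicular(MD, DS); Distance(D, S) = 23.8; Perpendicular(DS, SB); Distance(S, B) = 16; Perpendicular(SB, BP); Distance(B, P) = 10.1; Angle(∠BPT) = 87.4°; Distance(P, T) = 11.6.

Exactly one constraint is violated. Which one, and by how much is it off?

Distance(P, T) = 11.6 — off by 4.70.

M = (0.00, 0.00) ✓; MD at -131.9° ✓; |MD| = 12.30 ✓; ∠(MD, DS) = 90.00° ✓; |DS| = 23.80 ✓; ∠(DS, SB) = 90.00° ✓; |SB| = 16.00 ✓; ∠(SB, BP) = 90.00° ✓; |BP| = 10.10 ✓; ∠BPT = 87.40° ✓; |PT| = 6.900 ✗.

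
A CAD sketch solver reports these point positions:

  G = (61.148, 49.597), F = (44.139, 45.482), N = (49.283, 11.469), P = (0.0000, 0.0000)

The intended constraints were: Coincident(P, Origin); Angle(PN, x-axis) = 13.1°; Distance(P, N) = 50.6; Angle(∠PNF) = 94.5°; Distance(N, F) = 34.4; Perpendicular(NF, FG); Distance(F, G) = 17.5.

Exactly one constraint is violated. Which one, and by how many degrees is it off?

Perpendicular(NF, FG) — off by 5.00°.

P = (0.00, 0.00) ✓; PN at 13.10° ✓; |PN| = 50.60 ✓; ∠PNF = 94.50° ✓; |NF| = 34.40 ✓; ∠(NF, FG) = 85.00° ✗; |FG| = 17.50 ✓.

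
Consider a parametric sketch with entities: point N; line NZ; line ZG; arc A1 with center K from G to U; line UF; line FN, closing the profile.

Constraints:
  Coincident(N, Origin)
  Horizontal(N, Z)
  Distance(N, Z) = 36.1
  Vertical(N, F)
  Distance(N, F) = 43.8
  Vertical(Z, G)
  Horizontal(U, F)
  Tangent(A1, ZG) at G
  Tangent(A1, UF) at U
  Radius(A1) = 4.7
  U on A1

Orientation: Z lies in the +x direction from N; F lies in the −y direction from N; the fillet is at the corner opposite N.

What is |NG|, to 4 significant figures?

53.22

N is at the origin; NZ is horizontal with |NZ| = 36.1 and Z on the +x side, so Z = (36.10, 0.000). NF is vertical with |NF| = 43.8 and F on the −y side, so F = (0.000, -43.80). The virtual corner opposite N is at (36.10, -43.80). The tangent condition forces KG to be normal to ZG and tangency of A1 to UF means the radius KU is perpendicular to UF, with radius 4.7, so the center K sits 4.7 in from both sides at K = (31.40, -39.10). That places the tangent points at G = (36.10, -39.10) on ZG and U = (31.40, -43.80) on UF. Then |NG| = |G − N| = 53.22.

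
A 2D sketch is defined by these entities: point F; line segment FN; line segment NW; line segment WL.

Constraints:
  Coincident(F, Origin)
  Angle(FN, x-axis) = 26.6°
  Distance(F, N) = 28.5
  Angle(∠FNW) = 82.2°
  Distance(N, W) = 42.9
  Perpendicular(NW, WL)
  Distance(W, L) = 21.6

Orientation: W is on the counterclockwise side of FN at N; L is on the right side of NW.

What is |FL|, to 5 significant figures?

63.302

F is at the origin; FN runs at 26.6° with length 28.5, so N = 28.5·(cos 26.6°, sin 26.6°) = (25.483, 12.761). ∠FNW = 82.2°, so NW runs at 26.6° + (180° − 82.2°) = 124.40° from the x-axis; with |NW| = 42.9, W = N + 42.9·(cos 124.40°, sin 124.40°) = (1.2463, 48.159). NW ⟂ WL; with |WL| = 21.6 on the right of NW, L = W + 21.6·(0.82511, 0.56497) = (19.069, 60.362). Then |FL| = |L − F| = 63.302.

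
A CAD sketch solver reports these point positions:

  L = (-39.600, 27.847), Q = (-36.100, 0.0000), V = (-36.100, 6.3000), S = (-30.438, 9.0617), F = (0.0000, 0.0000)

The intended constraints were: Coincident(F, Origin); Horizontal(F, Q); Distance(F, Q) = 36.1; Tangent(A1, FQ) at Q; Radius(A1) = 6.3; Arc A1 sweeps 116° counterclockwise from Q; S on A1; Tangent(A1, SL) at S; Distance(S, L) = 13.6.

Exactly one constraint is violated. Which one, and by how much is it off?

Distance(S, L) = 13.6 — off by 7.30.

F = (0.00, 0.00) ✓; F.y = 0.00, Q.y = 0.00 ✓; |FQ| = 36.10 ✓; ∠(VQ, QF) = 90.00° ✓; |VQ| = 6.300 ✓; bearing(V→S) − bearing(V→Q) = 116.0° ✓; |VS| = 6.300 ✓; ∠(VS, SL) = 90.00° ✓; |SL| = 20.90 ✗.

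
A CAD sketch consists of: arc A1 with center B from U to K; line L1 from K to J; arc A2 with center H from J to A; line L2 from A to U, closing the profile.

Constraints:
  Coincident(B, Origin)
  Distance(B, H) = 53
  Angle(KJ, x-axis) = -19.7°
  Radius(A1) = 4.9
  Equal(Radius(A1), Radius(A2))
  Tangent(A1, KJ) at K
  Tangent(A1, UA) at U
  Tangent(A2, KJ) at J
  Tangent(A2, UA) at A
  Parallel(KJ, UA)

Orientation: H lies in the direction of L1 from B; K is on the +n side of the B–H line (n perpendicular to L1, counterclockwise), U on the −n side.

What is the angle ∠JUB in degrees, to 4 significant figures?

79.52°

Tangency of A1 to both parallel lines with radius 4.9 puts K and U at B ± 4.9·n: K = (1.652, 4.613), U = (-1.652, -4.613). Equal radii place J and A the same way about H: J = H + 4.9·n = (51.55, -13.25), A = H − 4.9·n = (48.25, -22.48). Then cos ∠JUB = UJ·UB / (|UJ||UB|), giving 79.52°.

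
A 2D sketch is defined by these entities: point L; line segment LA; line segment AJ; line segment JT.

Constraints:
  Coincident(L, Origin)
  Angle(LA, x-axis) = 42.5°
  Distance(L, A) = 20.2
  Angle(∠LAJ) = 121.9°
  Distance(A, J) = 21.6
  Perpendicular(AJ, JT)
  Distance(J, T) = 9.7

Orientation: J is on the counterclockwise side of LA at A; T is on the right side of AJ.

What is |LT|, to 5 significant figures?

41.982

∠LAJ = 121.9°, so AJ runs at 42.5° + (180° − 121.9°) = 100.60° from the x-axis; with |AJ| = 21.6, J = A + 21.6·(cos 100.60°, sin 100.60°) = (10.920, 34.878). The perpendicularity gives JT at right angles to AJ; with |JT| = 9.7 on the right of AJ, T = J + 9.7·(0.98294, 0.18395) = (20.454, 36.663). Then |LT| = |T − L| = 41.982.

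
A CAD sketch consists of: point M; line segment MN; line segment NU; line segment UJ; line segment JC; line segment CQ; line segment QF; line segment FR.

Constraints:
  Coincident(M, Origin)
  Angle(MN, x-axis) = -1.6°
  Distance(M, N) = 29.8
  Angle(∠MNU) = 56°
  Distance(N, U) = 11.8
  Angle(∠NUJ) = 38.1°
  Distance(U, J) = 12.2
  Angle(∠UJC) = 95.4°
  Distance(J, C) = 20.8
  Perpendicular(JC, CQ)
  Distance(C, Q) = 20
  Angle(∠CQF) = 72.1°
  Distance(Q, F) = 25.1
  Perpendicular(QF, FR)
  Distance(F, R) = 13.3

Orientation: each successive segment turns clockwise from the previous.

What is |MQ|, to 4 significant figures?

48.19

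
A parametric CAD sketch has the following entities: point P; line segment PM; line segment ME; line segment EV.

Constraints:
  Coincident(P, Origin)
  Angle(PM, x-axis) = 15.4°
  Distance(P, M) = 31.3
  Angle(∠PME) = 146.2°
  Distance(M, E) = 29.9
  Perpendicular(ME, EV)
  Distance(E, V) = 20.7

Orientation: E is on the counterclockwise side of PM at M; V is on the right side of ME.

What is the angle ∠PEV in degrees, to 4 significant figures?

107.3°

P is at the origin; PM runs at 15.4° with length 31.3, so M = 31.3·(cos 15.4°, sin 15.4°) = (30.18, 8.312). ∠PME = 146.2°, so ME runs at 15.4° + (180° − 146.2°) = 49.20° from the x-axis; with |ME| = 29.9, E = M + 29.9·(cos 49.20°, sin 49.20°) = (49.71, 30.95). ME ⟂ EV; with |EV| = 20.7 on the right of ME, V = E + 20.7·(0.7570, -0.6534) = (65.38, 17.42). Then cos ∠PEV = EP·EV / (|EP||EV|), giving 107.3°.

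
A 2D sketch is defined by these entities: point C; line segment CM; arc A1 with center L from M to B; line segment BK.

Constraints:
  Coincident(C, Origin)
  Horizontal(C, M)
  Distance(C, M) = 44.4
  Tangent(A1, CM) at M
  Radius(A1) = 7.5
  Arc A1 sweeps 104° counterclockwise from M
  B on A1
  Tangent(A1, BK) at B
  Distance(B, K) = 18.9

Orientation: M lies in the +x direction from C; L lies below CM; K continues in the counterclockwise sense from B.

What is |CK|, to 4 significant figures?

50.03

C is at the origin; C and M share the same y with |CM| = 44.4 and M on the +x side, so M = (44.40, 0.000). Tangency of A1 to CM means the radius LM is perpendicular to CM, so L = M + (0, -7.5) = (44.40, -7.500). On A1, M sits at bearing 90° from L; a 104° counterclockwise sweep puts B at bearing 194°, so B = L + 7.5·(cos 194°, sin 194°) = (37.12, -9.314). Since A1 is tangent to BK there, LB ⟂ BK, so BK runs along (−sin 194°, cos 194°); with |BK| = 18.9, K = (41.70, -27.65). Then |CK| = |K − C| = 50.03.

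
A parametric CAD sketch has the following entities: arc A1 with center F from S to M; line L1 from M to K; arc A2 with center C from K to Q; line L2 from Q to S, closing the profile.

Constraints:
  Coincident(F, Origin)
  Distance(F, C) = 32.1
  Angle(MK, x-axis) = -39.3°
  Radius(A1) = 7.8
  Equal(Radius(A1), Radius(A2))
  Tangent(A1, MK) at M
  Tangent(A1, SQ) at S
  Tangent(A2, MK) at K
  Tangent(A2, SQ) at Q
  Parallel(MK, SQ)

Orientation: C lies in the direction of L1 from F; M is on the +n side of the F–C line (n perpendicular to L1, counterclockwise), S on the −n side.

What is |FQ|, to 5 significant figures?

33.034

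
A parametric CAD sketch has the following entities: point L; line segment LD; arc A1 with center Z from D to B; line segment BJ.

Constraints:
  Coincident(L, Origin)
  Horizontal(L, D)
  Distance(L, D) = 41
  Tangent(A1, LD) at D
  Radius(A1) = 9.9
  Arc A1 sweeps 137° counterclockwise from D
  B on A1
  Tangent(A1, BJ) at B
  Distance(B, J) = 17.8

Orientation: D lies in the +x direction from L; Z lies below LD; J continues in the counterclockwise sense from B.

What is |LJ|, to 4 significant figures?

55.60

L is at the origin; LD is horizontal with |LD| = 41.0 and D on the +x side, so D = (41.00, 0.000). The tangent condition forces ZD to be normal to LD, so Z = D + (0, -9.9) = (41.00, -9.900). On A1, D sits at bearing 90° from Z; a 137° counterclockwise sweep puts B at bearing 227°, so B = Z + 9.9·(cos 227°, sin 227°) = (34.25, -17.14). Since A1 is tangent to BJ there, ZB ⟂ BJ, so BJ runs along (−sin 227°, cos 227°); with |BJ| = 17.8, J = (47.27, -29.28). Then |LJ| = |J − L| = 55.60.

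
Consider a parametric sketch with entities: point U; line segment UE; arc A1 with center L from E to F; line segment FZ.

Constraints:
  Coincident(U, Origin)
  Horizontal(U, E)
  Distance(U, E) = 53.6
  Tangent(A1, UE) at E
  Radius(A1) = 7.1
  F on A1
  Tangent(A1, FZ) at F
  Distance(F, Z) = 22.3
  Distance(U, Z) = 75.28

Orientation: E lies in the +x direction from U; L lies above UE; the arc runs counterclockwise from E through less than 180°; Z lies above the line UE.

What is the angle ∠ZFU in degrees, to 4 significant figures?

127.9°

U is at the origin; U and E share the same y with |UE| = 53.6 and E on the +x side, so E = (53.60, 0.000). The tangent condition forces LE to be normal to UE, so L = E + (0, 7.1) = (53.60, 7.100). Since LF ⟂ FZ (tangency), |LZ| = √(7.1² + 22.3²) = 23.40 regardless of where F sits on A1. So Z lies on both circle(U, 75.28) and circle(L, 23.40); the above-UE intersection is Z = (72.20, 21.30). F is the foot of the tangent from Z: F = (59.42, 3.029).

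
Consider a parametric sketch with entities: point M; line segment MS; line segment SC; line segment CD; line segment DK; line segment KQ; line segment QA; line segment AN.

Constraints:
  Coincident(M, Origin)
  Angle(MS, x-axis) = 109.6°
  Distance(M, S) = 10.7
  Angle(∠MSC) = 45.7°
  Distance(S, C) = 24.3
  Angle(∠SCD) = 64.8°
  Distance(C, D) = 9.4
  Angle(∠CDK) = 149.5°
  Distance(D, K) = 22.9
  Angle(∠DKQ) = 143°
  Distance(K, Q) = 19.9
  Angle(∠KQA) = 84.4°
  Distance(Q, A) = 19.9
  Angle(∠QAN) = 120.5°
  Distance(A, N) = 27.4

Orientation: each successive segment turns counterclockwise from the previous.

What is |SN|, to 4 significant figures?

13.66

M is at the origin; MS runs at 109.6° with length 10.7, so S = (-3.589, 10.08). ∠MSC = 45.7° gives SC at -116.1° from the x-axis; with |SC| = 24.3, C = (-14.28, -11.74). ∠SCD = 64.8° gives CD at -0.9000° from the x-axis; with |CD| = 9.4, D = (-4.881, -11.89). ∠CDK = 149.5° gives DK at 29.60° from the x-axis; with |DK| = 22.9, K = (15.03, -0.5784). ∠DKQ = 143.0° gives KQ at 66.60° from the x-axis; with |KQ| = 19.9, Q = (22.93, 17.68). ∠KQA = 84.4° gives QA at 162.2° from the x-axis; with |QA| = 19.9, A = (3.986, 23.77). ∠QAN = 120.5° gives AN at -138.3° from the x-axis; with |AN| = 27.4, N = (-16.47, 5.541). Then |SN| = |N − S| = 13.66.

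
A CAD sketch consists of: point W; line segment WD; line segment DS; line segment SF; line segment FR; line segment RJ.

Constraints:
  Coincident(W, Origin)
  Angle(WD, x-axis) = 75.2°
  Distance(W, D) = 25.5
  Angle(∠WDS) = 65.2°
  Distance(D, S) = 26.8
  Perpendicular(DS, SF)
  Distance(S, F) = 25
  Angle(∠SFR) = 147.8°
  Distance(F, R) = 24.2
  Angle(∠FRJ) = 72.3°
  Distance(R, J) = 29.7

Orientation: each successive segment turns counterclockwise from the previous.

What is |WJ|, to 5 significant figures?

15.927

W is at the origin; WD runs at 75.2° with length 25.5, so D = (6.5139, 24.654). ∠WDS = 65.2° gives DS at -170.00° from the x-axis; with |DS| = 26.8, S = (-19.879, 20.000). The perpendicularity gives SF at right angles to DS, so SF runs at -80.000°; with |SF| = 25.0, F = (-15.538, -4.6200). ∠SFR = 147.8° gives FR at -47.800° from the x-axis; with |FR| = 24.2, R = (0.71786, -22.547). ∠FRJ = 72.3° gives RJ at 59.900° from the x-axis; with |RJ| = 29.7, J = (15.613, 3.1476). Then |WJ| = |J − W| = 15.927.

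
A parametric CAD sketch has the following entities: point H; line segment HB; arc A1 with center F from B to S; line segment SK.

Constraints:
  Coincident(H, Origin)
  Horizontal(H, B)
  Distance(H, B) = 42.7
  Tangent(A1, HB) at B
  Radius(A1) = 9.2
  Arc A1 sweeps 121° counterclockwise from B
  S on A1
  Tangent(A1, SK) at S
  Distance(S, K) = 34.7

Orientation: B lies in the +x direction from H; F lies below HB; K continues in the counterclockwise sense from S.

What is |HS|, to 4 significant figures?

37.50

H is at the origin; HB is horizontal with |HB| = 42.7 and B on the +x side, so B = (42.70, 0.000). Tangency of A1 to HB means the radius FB is perpendicular to HB, so F = B + (0, -9.2) = (42.70, -9.200). On A1, B sits at bearing 90° from F; a 121° counterclockwise sweep puts S at bearing 211°, so S = F + 9.2·(cos 211°, sin 211°) = (34.81, -13.94). Then |HS| = |S − H| = 37.50.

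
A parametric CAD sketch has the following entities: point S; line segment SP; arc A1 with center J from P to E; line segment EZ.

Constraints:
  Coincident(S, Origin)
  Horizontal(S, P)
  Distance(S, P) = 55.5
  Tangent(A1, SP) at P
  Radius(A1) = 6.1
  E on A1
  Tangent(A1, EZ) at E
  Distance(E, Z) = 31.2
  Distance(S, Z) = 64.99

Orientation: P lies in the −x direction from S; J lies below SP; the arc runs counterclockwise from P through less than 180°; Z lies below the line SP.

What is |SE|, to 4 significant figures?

61.86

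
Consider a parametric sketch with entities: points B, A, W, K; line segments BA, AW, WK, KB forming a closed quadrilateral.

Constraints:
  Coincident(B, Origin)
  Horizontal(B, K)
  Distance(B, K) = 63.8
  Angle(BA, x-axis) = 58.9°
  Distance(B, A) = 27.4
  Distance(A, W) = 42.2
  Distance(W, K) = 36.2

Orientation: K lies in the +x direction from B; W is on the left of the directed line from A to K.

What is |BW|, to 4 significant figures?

64.99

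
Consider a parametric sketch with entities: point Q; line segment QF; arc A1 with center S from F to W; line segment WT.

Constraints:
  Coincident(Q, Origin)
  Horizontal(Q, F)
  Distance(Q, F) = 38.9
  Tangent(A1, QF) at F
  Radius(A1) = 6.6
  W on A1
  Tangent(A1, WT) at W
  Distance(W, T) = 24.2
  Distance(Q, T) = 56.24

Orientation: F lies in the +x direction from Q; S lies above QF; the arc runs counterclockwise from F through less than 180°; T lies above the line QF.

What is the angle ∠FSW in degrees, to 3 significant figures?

85.3°

Q is at the origin; QF is horizontal with |QF| = 38.9 and F on the +x side, so F = (38.9, 0.00). Since A1 is tangent to QF there, SF ⟂ QF, so S = F + (0, 6.6) = (38.9, 6.60). Since SW ⟂ WT (tangency), |ST| = √(6.6² + 24.2²) = 25.1 regardless of where W sits on A1. So T lies on both circle(Q, 56.24) and circle(S, 25.1); the above-QF intersection is T = (47.5, 30.2). W is the foot of the tangent from T: W = (45.5, 6.06).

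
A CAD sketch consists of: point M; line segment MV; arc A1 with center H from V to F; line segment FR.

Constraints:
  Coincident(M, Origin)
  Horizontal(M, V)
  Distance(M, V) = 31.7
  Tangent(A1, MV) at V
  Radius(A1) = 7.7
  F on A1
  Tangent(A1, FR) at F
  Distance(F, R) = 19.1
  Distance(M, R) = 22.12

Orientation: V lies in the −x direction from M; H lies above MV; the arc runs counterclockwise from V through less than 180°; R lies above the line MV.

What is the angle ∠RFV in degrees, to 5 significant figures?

154.86°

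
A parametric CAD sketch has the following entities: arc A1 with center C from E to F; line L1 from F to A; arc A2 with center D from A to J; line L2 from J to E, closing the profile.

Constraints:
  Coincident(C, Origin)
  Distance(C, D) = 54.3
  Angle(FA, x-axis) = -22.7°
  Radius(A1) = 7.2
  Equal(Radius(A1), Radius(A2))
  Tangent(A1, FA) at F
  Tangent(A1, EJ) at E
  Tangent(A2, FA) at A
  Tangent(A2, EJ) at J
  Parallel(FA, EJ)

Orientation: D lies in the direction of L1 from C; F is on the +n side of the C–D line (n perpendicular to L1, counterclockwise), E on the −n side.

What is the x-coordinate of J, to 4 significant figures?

47.32

The slot axis is L1's direction at -22.7°, so u = (cos -22.7°, sin -22.7°) = (0.9225, -0.3859) and n = (−sin -22.7°, cos -22.7°) = (0.3859, 0.9225). C is at the origin and D lies 54.3 along u from C, so D = 54.3·u = (50.09, -20.95). Tangency of A1 to both parallel lines with radius 7.2 puts F and E at C ± 7.2·n: F = (2.779, 6.642), E = (-2.779, -6.642). Equal radii place A and J the same way about D: A = D + 7.2·n = (52.87, -14.31), J = D − 7.2·n = (47.32, -27.60). So J.x = 47.32.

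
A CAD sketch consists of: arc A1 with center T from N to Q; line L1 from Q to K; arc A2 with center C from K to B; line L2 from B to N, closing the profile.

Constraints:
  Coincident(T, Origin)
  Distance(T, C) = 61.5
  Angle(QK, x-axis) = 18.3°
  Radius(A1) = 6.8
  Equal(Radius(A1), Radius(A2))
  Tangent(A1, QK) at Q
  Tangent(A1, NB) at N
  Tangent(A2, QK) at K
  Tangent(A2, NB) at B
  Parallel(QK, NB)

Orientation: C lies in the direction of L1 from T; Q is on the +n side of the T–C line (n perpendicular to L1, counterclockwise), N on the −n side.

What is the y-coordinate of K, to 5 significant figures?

25.767

The slot axis is L1's direction at 18.3°, so u = (cos 18.3°, sin 18.3°) = (0.94943, 0.31399) and n = (−sin 18.3°, cos 18.3°) = (-0.31399, 0.94943). T is at the origin and C lies 61.5 along u from T, so C = 61.5·u = (58.390, 19.311). Tangency of A1 to both parallel lines with radius 6.8 puts Q and N at T ± 6.8·n: Q = (-2.1351, 6.4561), N = (2.1351, -6.4561). Equal radii place K and B the same way about C: K = C + 6.8·n = (56.255, 25.767), B = C − 6.8·n = (60.525, 12.854). So K.y = 25.767.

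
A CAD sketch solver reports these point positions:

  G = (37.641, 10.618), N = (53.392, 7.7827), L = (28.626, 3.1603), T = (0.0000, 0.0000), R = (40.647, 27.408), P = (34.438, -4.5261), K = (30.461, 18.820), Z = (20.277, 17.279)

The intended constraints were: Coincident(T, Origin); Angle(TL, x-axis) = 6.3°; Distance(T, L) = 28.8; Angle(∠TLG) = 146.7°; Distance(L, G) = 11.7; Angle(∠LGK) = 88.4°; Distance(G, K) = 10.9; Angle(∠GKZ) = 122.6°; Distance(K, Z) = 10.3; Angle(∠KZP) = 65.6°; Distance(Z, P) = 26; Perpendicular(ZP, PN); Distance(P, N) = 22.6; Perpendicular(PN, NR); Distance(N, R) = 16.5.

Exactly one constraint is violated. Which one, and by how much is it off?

Distance(N, R) = 16.5 — off by 6.90.

T = (0.00, 0.00) ✓; TL at 6.300° ✓; |TL| = 28.80 ✓; ∠TLG = 146.7° ✓; |LG| = 11.70 ✓; ∠LGK = 88.40° ✓; |GK| = 10.90 ✓; ∠GKZ = 122.6° ✓; |KZ| = 10.30 ✓; ∠KZP = 65.60° ✓; |ZP| = 26.00 ✓; ∠(ZP, PN) = 90.00° ✓; |PN| = 22.60 ✓; ∠(PN, NR) = 90.00° ✓; |NR| = 23.40 ✗.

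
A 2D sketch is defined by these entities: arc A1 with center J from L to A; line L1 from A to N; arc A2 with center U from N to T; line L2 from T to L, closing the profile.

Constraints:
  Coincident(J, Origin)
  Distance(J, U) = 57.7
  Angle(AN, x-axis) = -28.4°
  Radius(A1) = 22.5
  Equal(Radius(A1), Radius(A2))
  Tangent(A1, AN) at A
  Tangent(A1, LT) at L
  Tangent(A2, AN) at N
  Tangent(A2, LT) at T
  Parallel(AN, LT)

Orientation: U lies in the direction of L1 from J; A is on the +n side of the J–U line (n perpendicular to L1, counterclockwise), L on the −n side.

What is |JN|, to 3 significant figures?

61.9

The slot axis is L1's direction at -28.4°, so u = (cos -28.4°, sin -28.4°) = (0.880, -0.476) and n = (−sin -28.4°, cos -28.4°) = (0.476, 0.880). J is at the origin and U lies 57.7 along u from J, so U = 57.7·u = (50.8, -27.4). Tangency of A1 to both parallel lines with radius 22.5 puts A and L at J ± 22.5·n: A = (10.7, 19.8), L = (-10.7, -19.8). Equal radii place N and T the same way about U: N = U + 22.5·n = (61.5, -7.65), T = U − 22.5·n = (40.1, -47.2). Then |JN| = |N − J| = 61.9.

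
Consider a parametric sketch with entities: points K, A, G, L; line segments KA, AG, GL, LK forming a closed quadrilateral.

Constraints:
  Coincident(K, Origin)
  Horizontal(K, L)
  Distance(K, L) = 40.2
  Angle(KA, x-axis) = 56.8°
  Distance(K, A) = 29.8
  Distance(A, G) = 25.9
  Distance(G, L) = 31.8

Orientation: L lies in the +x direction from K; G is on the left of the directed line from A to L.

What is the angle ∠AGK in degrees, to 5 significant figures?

22.256°

Checks: |AG| = 25.90 ✓; |GL| = 31.80 ✓.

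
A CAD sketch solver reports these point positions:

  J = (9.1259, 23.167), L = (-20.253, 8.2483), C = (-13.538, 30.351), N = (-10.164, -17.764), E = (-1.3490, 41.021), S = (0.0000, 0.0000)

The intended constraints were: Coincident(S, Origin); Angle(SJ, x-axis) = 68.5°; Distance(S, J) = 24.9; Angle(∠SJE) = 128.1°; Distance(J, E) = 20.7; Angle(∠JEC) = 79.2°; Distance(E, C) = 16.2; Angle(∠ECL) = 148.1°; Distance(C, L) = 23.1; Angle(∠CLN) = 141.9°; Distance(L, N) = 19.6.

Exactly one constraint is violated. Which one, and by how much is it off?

Distance(L, N) = 19.6 — off by 8.30.

S = (0.00, 0.00) ✓; SJ at 68.50° ✓; |SJ| = 24.90 ✓; ∠SJE = 128.1° ✓; |JE| = 20.70 ✓; ∠JEC = 79.20° ✓; |EC| = 16.20 ✓; ∠ECL = 148.1° ✓; |CL| = 23.10 ✓; ∠CLN = 141.9° ✓; |LN| = 27.90 ✗.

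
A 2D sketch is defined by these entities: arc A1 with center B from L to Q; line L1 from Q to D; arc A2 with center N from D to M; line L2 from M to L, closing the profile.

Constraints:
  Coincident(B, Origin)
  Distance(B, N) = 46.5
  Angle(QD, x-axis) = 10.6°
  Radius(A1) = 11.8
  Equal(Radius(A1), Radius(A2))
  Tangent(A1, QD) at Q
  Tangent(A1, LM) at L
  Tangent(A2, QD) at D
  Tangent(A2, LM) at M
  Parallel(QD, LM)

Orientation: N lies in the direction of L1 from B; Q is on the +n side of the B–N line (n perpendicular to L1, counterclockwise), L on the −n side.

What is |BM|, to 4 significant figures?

47.97

Tangency of A1 to both parallel lines with radius 11.8 puts Q and L at B ± 11.8·n: Q = (-2.171, 11.60), L = (2.171, -11.60). Equal radii place D and M the same way about N: D = N + 11.8·n = (43.54, 20.15), M = N − 11.8·n = (47.88, -3.045). Then |BM| = |M − B| = 47.97.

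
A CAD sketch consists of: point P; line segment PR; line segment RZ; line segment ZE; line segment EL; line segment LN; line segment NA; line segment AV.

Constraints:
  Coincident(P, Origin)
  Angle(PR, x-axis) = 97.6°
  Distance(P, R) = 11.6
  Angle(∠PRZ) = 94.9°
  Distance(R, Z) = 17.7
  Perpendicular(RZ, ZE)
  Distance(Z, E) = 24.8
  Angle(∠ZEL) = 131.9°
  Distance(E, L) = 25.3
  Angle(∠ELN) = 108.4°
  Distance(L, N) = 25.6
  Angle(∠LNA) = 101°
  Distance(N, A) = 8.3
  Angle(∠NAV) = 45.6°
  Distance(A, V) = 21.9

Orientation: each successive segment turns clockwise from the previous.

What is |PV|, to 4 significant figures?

30.73

P is at the origin; PR runs at 97.6° with length 11.6, so R = (-1.534, 11.50). ∠PRZ = 94.9° gives RZ at 12.50° from the x-axis; with |RZ| = 17.7, Z = (15.75, 15.33). RZ is perpendicular to ZE, so ZE runs at -77.50°; with |ZE| = 24.8, E = (21.11, -8.883). ∠ZEL = 131.9° gives EL at -125.6° from the x-axis; with |EL| = 25.3, L = (6.386, -29.45). ∠ELN = 108.4° gives LN at 162.8° from the x-axis; with |LN| = 25.6, N = (-18.07, -21.88). ∠LNA = 101.0° gives NA at 83.80° from the x-axis; with |NA| = 8.3, A = (-17.17, -13.63). ∠NAV = 45.6° gives AV at -50.60° from the x-axis; with |AV| = 21.9, V = (-3.272, -30.56). Then |PV| = |V − P| = 30.73.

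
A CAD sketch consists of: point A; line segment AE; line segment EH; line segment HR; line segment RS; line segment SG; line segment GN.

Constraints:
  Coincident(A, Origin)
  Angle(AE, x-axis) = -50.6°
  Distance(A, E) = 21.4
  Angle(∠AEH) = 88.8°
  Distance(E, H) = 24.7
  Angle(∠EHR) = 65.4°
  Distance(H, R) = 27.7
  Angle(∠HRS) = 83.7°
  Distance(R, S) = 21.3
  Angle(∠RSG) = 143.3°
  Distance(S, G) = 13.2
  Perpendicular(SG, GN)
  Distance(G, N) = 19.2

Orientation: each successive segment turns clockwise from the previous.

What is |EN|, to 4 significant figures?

9.261

A is at the origin; AE runs at -50.6° with length 21.4, so E = (13.58, -16.54). ∠AEH = 88.8° gives EH at -141.8° from the x-axis; with |EH| = 24.7, H = (-5.827, -31.81). ∠EHR = 65.4° gives HR at 103.6° from the x-axis; with |HR| = 27.7, R = (-12.34, -4.888). ∠HRS = 83.7° gives RS at 7.300° from the x-axis; with |RS| = 21.3, S = (8.786, -2.181). ∠RSG = 143.3° gives SG at -29.40° from the x-axis; with |SG| = 13.2, G = (20.29, -8.661). The perpendicularity gives GN at right angles to SG, so GN runs at -119.4°; with |GN| = 19.2, N = (10.86, -25.39). Then |EN| = |N − E| = 9.261.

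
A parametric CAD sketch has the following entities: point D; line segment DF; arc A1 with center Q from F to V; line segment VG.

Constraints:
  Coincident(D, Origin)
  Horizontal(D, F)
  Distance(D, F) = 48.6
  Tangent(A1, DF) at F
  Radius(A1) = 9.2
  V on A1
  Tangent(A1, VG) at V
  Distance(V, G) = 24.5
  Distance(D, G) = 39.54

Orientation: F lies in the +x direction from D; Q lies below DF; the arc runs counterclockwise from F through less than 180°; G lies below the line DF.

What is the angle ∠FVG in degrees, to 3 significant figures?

149°

D is at the origin; D and F share the same y with |DF| = 48.6 and F on the +x side, so F = (48.6, 0.00). A1 meets DF tangentially, so QF is at right angles to DF, so Q = F + (0, -9.2) = (48.6, -9.20). Since QV ⟂ VG (tangency), |QG| = √(9.2² + 24.5²) = 26.2 regardless of where V sits on A1. So G lies on both circle(D, 39.54) and circle(Q, 26.2); the below-DF intersection is G = (29.2, -26.7). V is the foot of the tangent from G: V = (40.4, -4.96).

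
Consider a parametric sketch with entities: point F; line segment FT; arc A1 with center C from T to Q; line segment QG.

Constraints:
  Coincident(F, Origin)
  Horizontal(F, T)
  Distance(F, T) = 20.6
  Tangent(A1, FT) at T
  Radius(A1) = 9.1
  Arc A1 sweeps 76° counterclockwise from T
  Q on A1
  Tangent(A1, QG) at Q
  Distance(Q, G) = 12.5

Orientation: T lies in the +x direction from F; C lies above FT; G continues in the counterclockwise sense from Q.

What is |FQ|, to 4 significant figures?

30.23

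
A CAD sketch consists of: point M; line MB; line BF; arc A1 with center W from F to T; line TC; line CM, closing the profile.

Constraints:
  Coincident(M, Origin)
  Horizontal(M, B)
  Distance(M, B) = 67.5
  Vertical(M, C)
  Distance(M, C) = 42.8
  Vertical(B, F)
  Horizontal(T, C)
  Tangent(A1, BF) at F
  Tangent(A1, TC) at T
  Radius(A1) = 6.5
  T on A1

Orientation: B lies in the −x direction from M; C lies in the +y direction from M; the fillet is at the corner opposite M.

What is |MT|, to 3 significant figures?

74.5

M is at the origin; M and B share the same y with |MB| = 67.5 and B on the −x side, so B = (-67.5, 0.00). MC is vertical with |MC| = 42.8 and C on the +y side, so C = (0.00, 42.8). The virtual corner opposite M is at (-67.5, 42.8). Since A1 is tangent to BF there, WF ⟂ BF and A1 meets TC tangentially, so WT is at right angles to TC, with radius 6.5, so the center W sits 6.5 in from both sides at W = (-61.0, 36.3). That places the tangent points at F = (-67.5, 36.3) on BF and T = (-61.0, 42.8) on TC. Then |MT| = |T − M| = 74.5.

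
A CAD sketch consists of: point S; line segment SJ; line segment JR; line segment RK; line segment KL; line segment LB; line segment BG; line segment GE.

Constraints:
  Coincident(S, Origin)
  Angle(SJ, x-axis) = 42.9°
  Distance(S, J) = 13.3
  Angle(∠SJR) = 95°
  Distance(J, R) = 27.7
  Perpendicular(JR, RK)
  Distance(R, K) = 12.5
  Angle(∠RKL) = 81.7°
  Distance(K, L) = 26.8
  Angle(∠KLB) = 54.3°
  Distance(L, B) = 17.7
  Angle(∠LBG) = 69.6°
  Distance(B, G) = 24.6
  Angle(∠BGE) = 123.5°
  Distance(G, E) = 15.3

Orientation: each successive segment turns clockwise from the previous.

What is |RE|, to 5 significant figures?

33.247

S is at the origin; SJ runs at 42.9° with length 13.3, so J = (9.7428, 9.0536). ∠SJR = 95.0° gives JR at -42.100° from the x-axis; with |JR| = 27.7, R = (30.296, -9.5172). JR is perpendicular to RK, so RK runs at -132.10°; with |RK| = 12.5, K = (21.915, -18.792). ∠RKL = 81.7° gives KL at 129.60° from the x-axis; with |KL| = 26.8, L = (4.8323, 1.8578). ∠KLB = 54.3° gives LB at 3.9000° from the x-axis; with |LB| = 17.7, B = (22.491, 3.0617). ∠LBG = 69.6° gives BG at -106.50° from the x-axis; with |BG| = 24.6, G = (15.504, -20.525). ∠BGE = 123.5° gives GE at -163.00° from the x-axis; with |GE| = 15.3, E = (0.87303, -24.999). Then |RE| = |E − R| = 33.247.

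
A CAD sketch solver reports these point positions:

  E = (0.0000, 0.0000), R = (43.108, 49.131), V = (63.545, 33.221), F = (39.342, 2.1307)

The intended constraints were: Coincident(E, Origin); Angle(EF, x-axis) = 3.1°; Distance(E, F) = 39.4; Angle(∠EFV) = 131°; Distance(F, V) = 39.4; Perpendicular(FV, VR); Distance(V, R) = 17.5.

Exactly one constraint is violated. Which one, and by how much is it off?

Distance(V, R) = 17.5 — off by 8.40.

E = (0.00, 0.00) ✓; EF at 3.100° ✓; |EF| = 39.40 ✓; ∠EFV = 131.0° ✓; |FV| = 39.40 ✓; ∠(FV, VR) = 90.00° ✓; |VR| = 25.90 ✗.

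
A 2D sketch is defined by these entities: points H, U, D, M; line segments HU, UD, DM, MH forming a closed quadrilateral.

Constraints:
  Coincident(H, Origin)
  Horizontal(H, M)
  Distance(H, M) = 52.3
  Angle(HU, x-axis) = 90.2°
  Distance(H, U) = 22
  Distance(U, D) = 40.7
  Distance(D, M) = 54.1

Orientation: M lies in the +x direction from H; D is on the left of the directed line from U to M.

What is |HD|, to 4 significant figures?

57.78

H is at the origin; H and M share the same y with |HM| = 52.3 and M in +x, so M = (52.3, 0). HU runs at 90.2° with |HU| = 22.0, so U = (-0.07679, 22.00). D is determined by |UD| = 40.7 and |DM| = 54.1 together: it lies at the intersection of circle(U, 40.7) and circle(M, 54.1). With |UM| = 56.81, the foot of the radical line on UM is 17.22 from U and the perpendicular offset is √(40.7² − 17.22²) = 36.88. Taking the left-of-UM solution: D = (30.08, 49.33).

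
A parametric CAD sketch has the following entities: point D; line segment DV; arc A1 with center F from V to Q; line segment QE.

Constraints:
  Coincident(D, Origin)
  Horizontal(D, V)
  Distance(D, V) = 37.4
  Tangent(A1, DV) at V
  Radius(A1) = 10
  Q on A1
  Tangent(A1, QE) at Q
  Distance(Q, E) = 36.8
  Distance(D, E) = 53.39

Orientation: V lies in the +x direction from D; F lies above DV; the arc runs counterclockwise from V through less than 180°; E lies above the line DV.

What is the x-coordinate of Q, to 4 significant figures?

45.87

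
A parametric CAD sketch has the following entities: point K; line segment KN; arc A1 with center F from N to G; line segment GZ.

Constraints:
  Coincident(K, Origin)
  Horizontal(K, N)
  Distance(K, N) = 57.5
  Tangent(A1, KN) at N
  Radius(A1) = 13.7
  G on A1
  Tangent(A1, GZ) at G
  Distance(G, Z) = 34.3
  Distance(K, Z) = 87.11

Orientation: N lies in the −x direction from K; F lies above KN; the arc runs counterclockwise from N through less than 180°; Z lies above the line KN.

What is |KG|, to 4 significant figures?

53.70

K is at the origin; K and N share the same y with |KN| = 57.5 and N on the −x side, so N = (-57.50, 0.000). The tangent condition forces FN to be normal to KN, so F = N + (0, 13.7) = (-57.50, 13.70). Since FG ⟂ GZ (tangency), |FZ| = √(13.7² + 34.3²) = 36.93 regardless of where G sits on A1. So Z lies on both circle(K, 87.11) and circle(F, 36.93); the above-KN intersection is Z = (-73.28, 47.09). G is the foot of the tangent from Z: G = (-48.17, 23.73).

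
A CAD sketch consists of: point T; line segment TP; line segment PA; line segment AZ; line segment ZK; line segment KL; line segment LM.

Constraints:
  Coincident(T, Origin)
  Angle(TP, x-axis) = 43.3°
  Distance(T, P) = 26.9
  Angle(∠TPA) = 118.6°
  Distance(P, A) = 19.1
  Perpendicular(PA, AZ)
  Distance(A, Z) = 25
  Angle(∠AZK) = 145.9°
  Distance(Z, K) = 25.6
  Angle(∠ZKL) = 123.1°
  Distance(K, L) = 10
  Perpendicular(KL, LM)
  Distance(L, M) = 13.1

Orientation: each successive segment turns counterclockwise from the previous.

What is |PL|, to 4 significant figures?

46.32

∠AZK = 145.9° gives ZK at -131.2° from the x-axis; with |ZK| = 25.6, K = (-26.31, 11.32). ∠ZKL = 123.1° gives KL at -74.30° from the x-axis; with |KL| = 10.0, L = (-23.61, 1.691). Then |PL| = |L − P| = 46.32.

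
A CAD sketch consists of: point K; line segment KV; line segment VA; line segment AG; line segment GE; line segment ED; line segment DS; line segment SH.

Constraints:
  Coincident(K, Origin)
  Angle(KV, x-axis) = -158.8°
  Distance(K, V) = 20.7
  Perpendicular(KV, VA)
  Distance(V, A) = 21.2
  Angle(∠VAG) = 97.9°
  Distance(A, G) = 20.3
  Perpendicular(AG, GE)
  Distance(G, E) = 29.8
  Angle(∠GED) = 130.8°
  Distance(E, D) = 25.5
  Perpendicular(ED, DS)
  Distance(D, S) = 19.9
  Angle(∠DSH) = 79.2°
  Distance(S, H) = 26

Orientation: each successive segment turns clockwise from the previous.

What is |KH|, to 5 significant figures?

8.9318

K is at the origin; KV runs at -158.8° with length 20.7, so V = (-19.299, -7.4856). KV is perpendicular to VA, so VA runs at 111.20°; with |VA| = 21.2, A = (-26.966, 12.280). ∠VAG = 97.9° gives AG at 29.100° from the x-axis; with |AG| = 20.3, G = (-9.2280, 22.152). AG is perpendicular to GE, so GE runs at -60.900°; with |GE| = 29.8, E = (5.2648, -3.8862). ∠GED = 130.8° gives ED at -110.10° from the x-axis; with |ED| = 25.5, D = (-3.4985, -27.833). ED is perpendicular to DS, so DS runs at 159.90°; with |DS| = 19.9, S = (-22.186, -20.994). ∠DSH = 79.2° gives SH at 59.100° from the x-axis; with |SH| = 26.0, H = (-8.8344, 1.3154). Then |KH| = |H − K| = 8.9318.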